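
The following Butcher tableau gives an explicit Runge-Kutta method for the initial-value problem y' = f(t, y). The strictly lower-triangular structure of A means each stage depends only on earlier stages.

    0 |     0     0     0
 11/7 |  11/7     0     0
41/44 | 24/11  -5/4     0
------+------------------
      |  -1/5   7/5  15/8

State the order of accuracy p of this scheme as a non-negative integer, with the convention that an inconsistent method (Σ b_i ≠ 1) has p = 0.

0

b = (-1/5, 7/5, 15/8)
c = (0, 11/7, 41/44)
Ac = (0, 0, -55/28)
Σ b_i: (-1/5)·1 + 7/5·1 + 15/8·1 = 123/40 ≠ 1 ⇒ order 0.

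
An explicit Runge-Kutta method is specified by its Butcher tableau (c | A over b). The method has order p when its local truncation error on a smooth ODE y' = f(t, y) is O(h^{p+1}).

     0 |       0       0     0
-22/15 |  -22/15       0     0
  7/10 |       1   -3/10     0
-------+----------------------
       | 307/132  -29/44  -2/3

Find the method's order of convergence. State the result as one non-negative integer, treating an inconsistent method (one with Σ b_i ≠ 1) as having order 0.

2

b = (307/132, -29/44, -2/3)
c = (0, -22/15, 7/10)
Ac = (0, 0, 11/25)
Σ b_i: 307/132·1 + (-29/44)·1 + (-2/3)·1 = 1 ✓
b·c: (-29/44)·(-22/15) + (-2/3)·7/10 = 1/2 ✓
b·c²: (-29/44)·484/225 + (-2/3)·49/100 = -157/90 ≠ 1/3 ⇒ order 2.
b·Ac: (-2/3)·11/25 = -22/75 ≠ 1/6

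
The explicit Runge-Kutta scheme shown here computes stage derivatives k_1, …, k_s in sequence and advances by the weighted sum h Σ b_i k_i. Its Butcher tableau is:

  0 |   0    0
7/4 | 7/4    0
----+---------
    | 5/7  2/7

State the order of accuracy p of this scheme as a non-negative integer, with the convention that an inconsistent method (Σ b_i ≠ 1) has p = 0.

2

b = (5/7, 2/7)
c = (0, 7/4)
Σ b_i: 5/7·1 + 2/7·1 = 1 ✓
b·c: 2/7·7/4 = 1/2 ✓; 2 stages ⇒ order 2.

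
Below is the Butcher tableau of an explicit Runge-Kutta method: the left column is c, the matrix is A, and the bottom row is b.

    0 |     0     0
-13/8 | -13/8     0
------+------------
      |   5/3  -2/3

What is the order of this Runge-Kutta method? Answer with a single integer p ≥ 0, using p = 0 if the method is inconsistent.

b = (5/3, -2/3)
c = (0, -13/8)
Σ b_i: 5/3·1 + (-2/3)·1 = 1 ✓
b·c: (-2/3)·(-13/8) = 13/12 ≠ 1/2 ⇒ order 1.

1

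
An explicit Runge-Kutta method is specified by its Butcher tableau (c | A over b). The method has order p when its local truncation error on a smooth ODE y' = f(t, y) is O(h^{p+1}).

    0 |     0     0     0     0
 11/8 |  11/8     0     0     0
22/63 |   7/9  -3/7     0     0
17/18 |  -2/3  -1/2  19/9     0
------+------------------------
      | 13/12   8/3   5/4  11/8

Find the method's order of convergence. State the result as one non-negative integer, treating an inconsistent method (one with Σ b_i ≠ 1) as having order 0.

0

b = (13/12, 8/3, 5/4, 11/8)
c = (0, 11/8, 22/63, 17/18)
Ac = (0, 0, -33/56, 451/9072)
Σ b_i: 13/12·1 + 8/3·1 + 5/4·1 + 11/8·1 = 51/8 ≠ 1 ⇒ order 0.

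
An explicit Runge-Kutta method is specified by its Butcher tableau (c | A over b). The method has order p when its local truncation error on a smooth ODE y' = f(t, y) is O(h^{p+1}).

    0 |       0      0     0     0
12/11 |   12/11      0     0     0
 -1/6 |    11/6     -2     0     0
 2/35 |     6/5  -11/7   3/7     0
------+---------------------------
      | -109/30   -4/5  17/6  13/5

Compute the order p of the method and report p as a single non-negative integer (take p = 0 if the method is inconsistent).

b = (-109/30, -4/5, 17/6, 13/5)
c = (0, 12/11, -1/6, 2/35)
Ac = (0, 0, -24/11, -25/14)
Σ b_i: (-109/30)·1 + (-4/5)·1 + 17/6·1 + 13/5·1 = 1 ✓
b·c: (-4/5)·12/11 + 17/6·(-1/6) + 13/5·2/35 = -82909/69300 ≠ 1/2 ⇒ order 1.

1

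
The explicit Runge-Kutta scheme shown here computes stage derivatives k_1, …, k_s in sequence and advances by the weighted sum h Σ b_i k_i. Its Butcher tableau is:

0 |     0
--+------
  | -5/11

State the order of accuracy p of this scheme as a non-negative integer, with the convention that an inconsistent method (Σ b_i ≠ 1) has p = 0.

b = (-5/11)
c = (0)
Σ b_i: (-5/11)·1 = -5/11 ≠ 1 ⇒ order 0.

0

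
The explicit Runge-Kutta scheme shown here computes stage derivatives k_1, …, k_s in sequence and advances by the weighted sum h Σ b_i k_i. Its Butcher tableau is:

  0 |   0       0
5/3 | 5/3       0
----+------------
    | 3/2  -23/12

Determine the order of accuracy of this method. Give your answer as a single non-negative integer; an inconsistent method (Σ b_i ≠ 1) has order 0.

0

b = (3/2, -23/12)
c = (0, 5/3)
Σ b_i: 3/2·1 + (-23/12)·1 = -5/12 ≠ 1 ⇒ order 0.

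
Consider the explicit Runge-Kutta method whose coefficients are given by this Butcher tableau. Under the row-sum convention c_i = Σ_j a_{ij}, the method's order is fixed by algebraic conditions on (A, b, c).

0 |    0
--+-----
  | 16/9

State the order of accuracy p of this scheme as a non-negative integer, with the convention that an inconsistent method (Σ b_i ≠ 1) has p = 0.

b = (16/9)
c = (0)
Σ b_i: 16/9·1 = 16/9 ≠ 1 ⇒ order 0.

0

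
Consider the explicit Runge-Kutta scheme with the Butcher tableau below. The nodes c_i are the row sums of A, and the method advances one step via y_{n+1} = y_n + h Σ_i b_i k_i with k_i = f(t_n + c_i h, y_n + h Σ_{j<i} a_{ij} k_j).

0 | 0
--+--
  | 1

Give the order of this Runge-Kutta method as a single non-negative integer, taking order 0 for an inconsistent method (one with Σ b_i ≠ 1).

b = (1)
c = (0)
Σ b_i: 1·1 = 1 ✓; 1 stage ⇒ order 1.

1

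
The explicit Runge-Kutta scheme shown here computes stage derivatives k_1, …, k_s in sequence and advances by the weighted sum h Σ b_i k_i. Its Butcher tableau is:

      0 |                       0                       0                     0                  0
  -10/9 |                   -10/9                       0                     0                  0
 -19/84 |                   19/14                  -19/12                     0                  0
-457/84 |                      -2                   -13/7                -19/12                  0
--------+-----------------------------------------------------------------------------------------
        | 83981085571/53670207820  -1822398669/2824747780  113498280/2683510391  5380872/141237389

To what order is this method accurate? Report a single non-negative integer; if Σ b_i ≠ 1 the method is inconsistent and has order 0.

b = (83981085571/53670207820, -1822398669/2824747780, 113498280/2683510391, 5380872/141237389)
c = (0, -10/9, -19/84, -457/84)
Ac = (0, 0, 95/54, 2441/1008)
Σ b_i: 83981085571/53670207820·1 + (-1822398669/2824747780)·1 + 113498280/2683510391·1 + 5380872/141237389·1 = 1 ✓
b·c: (-1822398669/2824747780)·(-10/9) + 113498280/2683510391·(-19/84) + 5380872/141237389·(-457/84) = 1/2 ✓
b·c²: (-1822398669/2824747780)·100/81 + 113498280/2683510391·361/7056 + 5380872/141237389·208849/7056 = 1/3 ✓
b·Ac: 113498280/2683510391·95/54 + 5380872/141237389·2441/1008 = 1/6 ✓
b·c³: (-1822398669/2824747780)·(-1000/729) + 113498280/2683510391·(-6859/592704) + 5380872/141237389·(-95443993/592704) = -1308122028791/249142754196 ≠ 1/4 ⇒ order 3.
b·(c∘Ac): 113498280/2683510391·(-1805/4536) + 5380872/141237389·(-1115537/84672) = -36927571973/71183644056 ≠ 1/8
b·Ac²: 113498280/2683510391·(-475/243) + 5380872/141237389·(-602977/254016) = -36968038333/213550932168 ≠ 1/12
b·A²c: 5380872/141237389·(-1805/648) = -404686415/3813409503 ≠ 1/24

3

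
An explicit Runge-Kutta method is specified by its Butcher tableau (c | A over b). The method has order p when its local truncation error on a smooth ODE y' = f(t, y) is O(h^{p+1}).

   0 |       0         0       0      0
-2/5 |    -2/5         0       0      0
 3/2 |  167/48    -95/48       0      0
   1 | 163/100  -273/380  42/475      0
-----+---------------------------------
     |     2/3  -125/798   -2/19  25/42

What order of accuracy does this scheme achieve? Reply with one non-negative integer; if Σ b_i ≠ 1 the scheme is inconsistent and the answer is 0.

4

b = (2/3, -125/798, -2/19, 25/42)
c = (0, -2/5, 3/2, 1)
Ac = (0, 0, 19/24, 21/50)
Σ b_i: 2/3·1 + (-125/798)·1 + (-2/19)·1 + 25/42·1 = 1 ✓
b·c: (-125/798)·(-2/5) + (-2/19)·3/2 + 25/42·1 = 1/2 ✓
b·c²: (-125/798)·4/25 + (-2/19)·9/4 + 25/42·1 = 1/3 ✓
b·Ac: (-2/19)·19/24 + 25/42·21/50 = 1/6 ✓
b·c³: (-125/798)·(-8/125) + (-2/19)·27/8 + 25/42·1 = 1/4 ✓
b·(c∘Ac): (-2/19)·19/16 + 25/42·21/50 = 1/8 ✓
b·Ac²: (-2/19)·(-19/60) + 25/42·21/250 = 1/12 ✓
b·A²c: 25/42·7/100 = 1/24 ✓; 4 stages ⇒ order 4.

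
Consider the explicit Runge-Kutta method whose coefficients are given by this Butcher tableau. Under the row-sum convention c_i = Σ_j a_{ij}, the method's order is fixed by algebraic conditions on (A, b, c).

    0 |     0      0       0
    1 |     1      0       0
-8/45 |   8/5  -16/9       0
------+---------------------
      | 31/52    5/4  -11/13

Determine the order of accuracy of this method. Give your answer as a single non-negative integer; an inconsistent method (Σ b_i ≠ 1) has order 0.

b = (31/52, 5/4, -11/13)
c = (0, 1, -8/45)
Ac = (0, 0, -16/9)
Σ b_i: 31/52·1 + 5/4·1 + (-11/13)·1 = 1 ✓
b·c: 5/4·1 + (-11/13)·(-8/45) = 3277/2340 ≠ 1/2 ⇒ order 1.

1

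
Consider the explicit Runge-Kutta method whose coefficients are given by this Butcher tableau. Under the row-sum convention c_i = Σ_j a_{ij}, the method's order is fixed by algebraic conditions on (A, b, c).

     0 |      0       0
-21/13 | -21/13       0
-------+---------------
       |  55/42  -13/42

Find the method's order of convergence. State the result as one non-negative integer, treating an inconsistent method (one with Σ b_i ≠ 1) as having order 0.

2

b = (55/42, -13/42)
c = (0, -21/13)
Σ b_i: 55/42·1 + (-13/42)·1 = 1 ✓
b·c: (-13/42)·(-21/13) = 1/2 ✓; 2 stages ⇒ order 2.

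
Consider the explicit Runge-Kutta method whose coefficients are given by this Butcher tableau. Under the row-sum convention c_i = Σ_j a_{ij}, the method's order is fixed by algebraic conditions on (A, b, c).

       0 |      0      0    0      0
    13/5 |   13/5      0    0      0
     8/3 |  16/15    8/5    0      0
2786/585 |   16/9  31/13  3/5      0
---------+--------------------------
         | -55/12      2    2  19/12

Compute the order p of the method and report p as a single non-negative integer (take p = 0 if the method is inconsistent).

1

b = (-55/12, 2, 2, 19/12)
c = (0, 13/5, 8/3, 2786/585)
Ac = (0, 0, 104/25, 39/5)
Σ b_i: (-55/12)·1 + 2·1 + 2·1 + 19/12·1 = 1 ✓
b·c: 2·13/5 + 2·8/3 + 19/12·2786/585 = 63439/3510 ≠ 1/2 ⇒ order 1.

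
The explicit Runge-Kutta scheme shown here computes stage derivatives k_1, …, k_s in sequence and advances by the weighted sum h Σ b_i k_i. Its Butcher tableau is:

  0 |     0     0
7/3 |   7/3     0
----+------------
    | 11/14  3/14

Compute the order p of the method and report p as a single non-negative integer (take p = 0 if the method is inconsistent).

b = (11/14, 3/14)
c = (0, 7/3)
Σ b_i: 11/14·1 + 3/14·1 = 1 ✓
b·c: 3/14·7/3 = 1/2 ✓; 2 stages ⇒ order 2.

2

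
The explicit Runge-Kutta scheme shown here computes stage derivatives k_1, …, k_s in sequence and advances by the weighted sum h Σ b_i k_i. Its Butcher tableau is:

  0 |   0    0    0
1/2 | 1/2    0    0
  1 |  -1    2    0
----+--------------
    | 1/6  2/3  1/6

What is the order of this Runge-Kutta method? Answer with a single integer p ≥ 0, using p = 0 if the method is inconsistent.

3

b = (1/6, 2/3, 1/6)
c = (0, 1/2, 1)
Ac = (0, 0, 1)
Σ b_i: 1/6·1 + 2/3·1 + 1/6·1 = 1 ✓
b·c: 2/3·1/2 + 1/6·1 = 1/2 ✓
b·c²: 2/3·1/4 + 1/6·1 = 1/3 ✓
b·Ac: 1/6·1 = 1/6 ✓; 3 stages ⇒ order 3.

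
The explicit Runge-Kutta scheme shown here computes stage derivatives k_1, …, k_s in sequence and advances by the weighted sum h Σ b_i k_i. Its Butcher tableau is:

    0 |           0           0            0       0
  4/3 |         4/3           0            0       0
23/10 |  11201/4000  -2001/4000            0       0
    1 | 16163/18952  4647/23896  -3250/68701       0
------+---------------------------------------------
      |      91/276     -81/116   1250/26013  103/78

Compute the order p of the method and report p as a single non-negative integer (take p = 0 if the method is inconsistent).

4

b = (91/276, -81/116, 1250/26013, 103/78)
c = (0, 4/3, 23/10, 1)
Ac = (0, 0, -667/1000, 31/206)
Σ b_i: 91/276·1 + (-81/116)·1 + 1250/26013·1 + 103/78·1 = 1 ✓
b·c: (-81/116)·4/3 + 1250/26013·23/10 + 103/78·1 = 1/2 ✓
b·c²: (-81/116)·16/9 + 1250/26013·529/100 + 103/78·1 = 1/3 ✓
b·Ac: 1250/26013·(-667/1000) + 103/78·31/206 = 1/6 ✓
b·c³: (-81/116)·64/27 + 1250/26013·12167/1000 + 103/78·1 = 1/4 ✓
b·(c∘Ac): 1250/26013·(-15341/10000) + 103/78·31/206 = 1/8 ✓
b·Ac²: 1250/26013·(-667/750) + 103/78·59/618 = 1/12 ✓
b·A²c: 103/78·13/412 = 1/24 ✓; 4 stages ⇒ order 4.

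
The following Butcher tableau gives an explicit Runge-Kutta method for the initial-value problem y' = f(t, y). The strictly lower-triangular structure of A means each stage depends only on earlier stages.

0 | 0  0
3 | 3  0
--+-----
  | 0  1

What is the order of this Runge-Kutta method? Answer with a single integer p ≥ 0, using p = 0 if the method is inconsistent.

b = (0, 1)
c = (0, 3)
Σ b_i: 1·1 = 1 ✓
b·c: 1·3 = 3 ≠ 1/2 ⇒ order 1.

1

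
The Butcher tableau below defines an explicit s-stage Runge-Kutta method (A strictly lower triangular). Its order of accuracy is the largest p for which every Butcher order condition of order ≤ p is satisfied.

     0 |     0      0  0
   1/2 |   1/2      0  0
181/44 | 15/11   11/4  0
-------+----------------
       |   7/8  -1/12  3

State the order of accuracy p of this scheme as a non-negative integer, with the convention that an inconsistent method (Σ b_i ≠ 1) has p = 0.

0

b = (7/8, -1/12, 3)
c = (0, 1/2, 181/44)
Ac = (0, 0, 11/8)
Σ b_i: 7/8·1 + (-1/12)·1 + 3·1 = 91/24 ≠ 1 ⇒ order 0.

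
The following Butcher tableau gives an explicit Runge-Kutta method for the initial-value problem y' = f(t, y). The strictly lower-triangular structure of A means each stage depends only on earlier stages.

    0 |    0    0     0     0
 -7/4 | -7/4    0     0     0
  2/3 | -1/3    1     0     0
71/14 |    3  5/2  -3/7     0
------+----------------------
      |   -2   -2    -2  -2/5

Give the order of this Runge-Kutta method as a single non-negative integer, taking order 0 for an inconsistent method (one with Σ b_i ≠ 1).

0

b = (-2, -2, -2, -2/5)
c = (0, -7/4, 2/3, 71/14)
Ac = (0, 0, -7/4, -261/56)
Σ b_i: (-2)·1 + (-2)·1 + (-2)·1 + (-2/5)·1 = -32/5 ≠ 1 ⇒ order 0.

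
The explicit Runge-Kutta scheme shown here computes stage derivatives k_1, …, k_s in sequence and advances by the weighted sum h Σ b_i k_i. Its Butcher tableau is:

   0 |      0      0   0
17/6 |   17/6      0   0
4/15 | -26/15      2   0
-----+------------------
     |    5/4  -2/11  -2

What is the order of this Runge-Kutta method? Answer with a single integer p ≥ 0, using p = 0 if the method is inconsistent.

0

b = (5/4, -2/11, -2)
c = (0, 17/6, 4/15)
Ac = (0, 0, 17/3)
Σ b_i: 5/4·1 + (-2/11)·1 + (-2)·1 = -41/44 ≠ 1 ⇒ order 0.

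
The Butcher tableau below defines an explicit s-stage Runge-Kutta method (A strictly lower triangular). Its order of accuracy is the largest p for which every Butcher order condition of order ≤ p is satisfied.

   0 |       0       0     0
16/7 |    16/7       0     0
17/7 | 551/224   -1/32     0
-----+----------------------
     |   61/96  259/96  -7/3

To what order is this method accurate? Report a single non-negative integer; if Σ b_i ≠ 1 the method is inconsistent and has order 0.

3

b = (61/96, 259/96, -7/3)
c = (0, 16/7, 17/7)
Ac = (0, 0, -1/14)
Σ b_i: 61/96·1 + 259/96·1 + (-7/3)·1 = 1 ✓
b·c: 259/96·16/7 + (-7/3)·17/7 = 1/2 ✓
b·c²: 259/96·256/49 + (-7/3)·289/49 = 1/3 ✓
b·Ac: (-7/3)·(-1/14) = 1/6 ✓; 3 stages ⇒ order 3.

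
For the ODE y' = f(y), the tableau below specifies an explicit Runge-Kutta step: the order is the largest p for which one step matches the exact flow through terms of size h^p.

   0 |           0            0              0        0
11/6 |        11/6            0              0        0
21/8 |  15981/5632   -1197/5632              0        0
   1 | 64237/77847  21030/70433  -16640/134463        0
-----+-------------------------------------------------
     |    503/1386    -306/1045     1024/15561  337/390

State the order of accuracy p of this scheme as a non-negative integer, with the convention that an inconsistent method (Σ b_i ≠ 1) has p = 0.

4

b = (503/1386, -306/1045, 1024/15561, 337/390)
c = (0, 11/6, 21/8, 1)
Ac = (0, 0, -399/1024, 75/337)
Σ b_i: 503/1386·1 + (-306/1045)·1 + 1024/15561·1 + 337/390·1 = 1 ✓
b·c: (-306/1045)·11/6 + 1024/15561·21/8 + 337/390·1 = 1/2 ✓
b·c²: (-306/1045)·121/36 + 1024/15561·441/64 + 337/390·1 = 1/3 ✓
b·Ac: 1024/15561·(-399/1024) + 337/390·75/337 = 1/6 ✓
b·c³: (-306/1045)·1331/216 + 1024/15561·9261/512 + 337/390·1 = 1/4 ✓
b·(c∘Ac): 1024/15561·(-8379/8192) + 337/390·75/337 = 1/8 ✓
b·Ac²: 1024/15561·(-1463/2048) + 337/390·305/2022 = 1/12 ✓
b·A²c: 337/390·65/1348 = 1/24 ✓; 4 stages ⇒ order 4.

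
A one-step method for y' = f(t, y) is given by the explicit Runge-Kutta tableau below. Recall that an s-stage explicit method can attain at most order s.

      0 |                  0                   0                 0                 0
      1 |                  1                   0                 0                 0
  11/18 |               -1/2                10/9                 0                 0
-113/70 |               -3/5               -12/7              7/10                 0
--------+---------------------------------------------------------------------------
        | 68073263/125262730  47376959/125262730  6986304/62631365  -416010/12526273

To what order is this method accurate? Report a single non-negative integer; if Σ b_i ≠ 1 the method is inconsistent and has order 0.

b = (68073263/125262730, 47376959/125262730, 6986304/62631365, -416010/12526273)
c = (0, 1, 11/18, -113/70)
Ac = (0, 0, 10/9, -1621/1260)
Σ b_i: 68073263/125262730·1 + 47376959/125262730·1 + 6986304/62631365·1 + (-416010/12526273)·1 = 1 ✓
b·c: 47376959/125262730·1 + 6986304/62631365·11/18 + (-416010/12526273)·(-113/70) = 1/2 ✓
b·c²: 47376959/125262730·1 + 6986304/62631365·121/324 + (-416010/12526273)·12769/4900 = 1/3 ✓
b·Ac: 6986304/62631365·10/9 + (-416010/12526273)·(-1621/1260) = 1/6 ✓
b·c³: 47376959/125262730·1 + 6986304/62631365·1331/5832 + (-416010/12526273)·(-1442897/343000) = 128644961401/236746559700 ≠ 1/4 ⇒ order 3.
b·(c∘Ac): 6986304/62631365·55/81 + (-416010/12526273)·183173/88200 = 1695827/250525460 ≠ 1/8
b·Ac²: 6986304/62631365·10/9 + (-416010/12526273)·(-32951/22680) = 232947227/1352837484 ≠ 1/12
b·A²c: (-416010/12526273)·7/9 = -970690/37578819 ≠ 1/24

3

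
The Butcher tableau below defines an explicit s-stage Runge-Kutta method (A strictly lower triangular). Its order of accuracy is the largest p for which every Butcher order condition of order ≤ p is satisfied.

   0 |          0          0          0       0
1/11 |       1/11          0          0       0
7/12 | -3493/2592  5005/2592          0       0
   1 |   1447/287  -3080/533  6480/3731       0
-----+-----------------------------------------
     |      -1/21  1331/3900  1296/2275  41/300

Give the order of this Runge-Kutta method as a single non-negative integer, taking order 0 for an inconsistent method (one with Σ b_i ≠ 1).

4

b = (-1/21, 1331/3900, 1296/2275, 41/300)
c = (0, 1/11, 7/12, 1)
Ac = (0, 0, 455/2592, 20/41)
Σ b_i: (-1/21)·1 + 1331/3900·1 + 1296/2275·1 + 41/300·1 = 1 ✓
b·c: 1331/3900·1/11 + 1296/2275·7/12 + 41/300·1 = 1/2 ✓
b·c²: 1331/3900·1/121 + 1296/2275·49/144 + 41/300·1 = 1/3 ✓
b·Ac: 1296/2275·455/2592 + 41/300·20/41 = 1/6 ✓
b·c³: 1331/3900·1/1331 + 1296/2275·343/1728 + 41/300·1 = 1/4 ✓
b·(c∘Ac): 1296/2275·3185/31104 + 41/300·20/41 = 1/8 ✓
b·Ac²: 1296/2275·455/28512 + 41/300·245/451 = 1/12 ✓
b·A²c: 41/300·25/82 = 1/24 ✓; 4 stages ⇒ order 4.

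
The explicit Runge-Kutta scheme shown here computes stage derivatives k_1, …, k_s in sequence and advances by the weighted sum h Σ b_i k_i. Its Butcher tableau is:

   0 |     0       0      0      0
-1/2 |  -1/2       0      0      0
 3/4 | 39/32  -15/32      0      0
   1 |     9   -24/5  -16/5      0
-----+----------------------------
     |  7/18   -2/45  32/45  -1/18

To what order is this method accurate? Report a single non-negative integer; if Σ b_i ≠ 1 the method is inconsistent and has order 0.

b = (7/18, -2/45, 32/45, -1/18)
c = (0, -1/2, 3/4, 1)
Ac = (0, 0, 15/64, 0)
Σ b_i: 7/18·1 + (-2/45)·1 + 32/45·1 + (-1/18)·1 = 1 ✓
b·c: (-2/45)·(-1/2) + 32/45·3/4 + (-1/18)·1 = 1/2 ✓
b·c²: (-2/45)·1/4 + 32/45·9/16 + (-1/18)·1 = 1/3 ✓
b·Ac: 32/45·15/64 = 1/6 ✓
b·c³: (-2/45)·(-1/8) + 32/45·27/64 + (-1/18)·1 = 1/4 ✓
b·(c∘Ac): 32/45·45/256 = 1/8 ✓
b·Ac²: 32/45·(-15/128) + (-1/18)·(-3) = 1/12 ✓
b·A²c: (-1/18)·(-3/4) = 1/24 ✓; 4 stages ⇒ order 4.

4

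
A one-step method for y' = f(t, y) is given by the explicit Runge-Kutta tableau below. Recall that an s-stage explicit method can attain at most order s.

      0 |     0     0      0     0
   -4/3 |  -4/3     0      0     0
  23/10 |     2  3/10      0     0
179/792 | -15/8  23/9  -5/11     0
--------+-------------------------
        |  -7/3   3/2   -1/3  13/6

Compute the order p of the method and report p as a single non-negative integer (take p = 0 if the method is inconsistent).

1

b = (-7/3, 3/2, -1/3, 13/6)
c = (0, -4/3, 23/10, 179/792)
Ac = (0, 0, -2/5, -2645/594)
Σ b_i: (-7/3)·1 + 3/2·1 + (-1/3)·1 + 13/6·1 = 1 ✓
b·c: 3/2·(-4/3) + (-1/3)·23/10 + 13/6·179/792 = -54101/23760 ≠ 1/2 ⇒ order 1.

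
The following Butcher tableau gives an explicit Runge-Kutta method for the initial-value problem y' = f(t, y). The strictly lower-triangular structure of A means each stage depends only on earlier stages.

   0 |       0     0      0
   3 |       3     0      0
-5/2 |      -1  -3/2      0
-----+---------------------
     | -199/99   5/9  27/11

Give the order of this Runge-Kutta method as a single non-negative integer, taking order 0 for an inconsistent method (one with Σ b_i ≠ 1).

1

b = (-199/99, 5/9, 27/11)
c = (0, 3, -5/2)
Ac = (0, 0, -9/2)
Σ b_i: (-199/99)·1 + 5/9·1 + 27/11·1 = 1 ✓
b·c: 5/9·3 + 27/11·(-5/2) = -295/66 ≠ 1/2 ⇒ order 1.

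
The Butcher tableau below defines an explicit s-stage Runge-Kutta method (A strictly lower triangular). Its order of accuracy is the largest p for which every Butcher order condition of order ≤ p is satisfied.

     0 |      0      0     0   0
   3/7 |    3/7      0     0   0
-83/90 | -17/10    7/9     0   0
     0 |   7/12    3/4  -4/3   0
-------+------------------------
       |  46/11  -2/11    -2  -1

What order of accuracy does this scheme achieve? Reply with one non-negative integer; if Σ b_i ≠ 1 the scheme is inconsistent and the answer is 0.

1

b = (46/11, -2/11, -2, -1)
c = (0, 3/7, -83/90, 0)
Ac = (0, 0, 1/3, 5863/3780)
Σ b_i: 46/11·1 + (-2/11)·1 + (-2)·1 + (-1)·1 = 1 ✓
b·c: (-2/11)·3/7 + (-2)·(-83/90) = 6121/3465 ≠ 1/2 ⇒ order 1.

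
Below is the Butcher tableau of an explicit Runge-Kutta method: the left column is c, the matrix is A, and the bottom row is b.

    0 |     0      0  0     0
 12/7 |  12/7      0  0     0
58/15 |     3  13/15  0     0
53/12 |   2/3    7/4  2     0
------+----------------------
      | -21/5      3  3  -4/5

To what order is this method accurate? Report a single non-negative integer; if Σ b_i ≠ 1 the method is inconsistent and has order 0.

1

b = (-21/5, 3, 3, -4/5)
c = (0, 12/7, 58/15, 53/12)
Ac = (0, 0, 52/35, 161/15)
Σ b_i: (-21/5)·1 + 3·1 + 3·1 + (-4/5)·1 = 1 ✓
b·c: 3·12/7 + 3·58/15 + (-4/5)·53/12 = 1387/105 ≠ 1/2 ⇒ order 1.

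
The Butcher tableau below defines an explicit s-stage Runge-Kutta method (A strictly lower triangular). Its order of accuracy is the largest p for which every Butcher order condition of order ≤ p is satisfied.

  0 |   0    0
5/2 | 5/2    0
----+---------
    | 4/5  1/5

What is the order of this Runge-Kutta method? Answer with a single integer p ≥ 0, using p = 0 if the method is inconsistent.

b = (4/5, 1/5)
c = (0, 5/2)
Σ b_i: 4/5·1 + 1/5·1 = 1 ✓
b·c: 1/5·5/2 = 1/2 ✓; 2 stages ⇒ order 2.

2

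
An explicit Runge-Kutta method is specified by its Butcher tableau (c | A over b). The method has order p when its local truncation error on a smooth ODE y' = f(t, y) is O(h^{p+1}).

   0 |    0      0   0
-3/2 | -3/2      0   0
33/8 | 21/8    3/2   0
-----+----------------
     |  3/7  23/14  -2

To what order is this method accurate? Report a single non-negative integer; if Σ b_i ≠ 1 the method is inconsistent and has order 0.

b = (3/7, 23/14, -2)
c = (0, -3/2, 33/8)
Ac = (0, 0, -9/4)
Σ b_i: 3/7·1 + 23/14·1 + (-2)·1 = 1/14 ≠ 1 ⇒ order 0.

0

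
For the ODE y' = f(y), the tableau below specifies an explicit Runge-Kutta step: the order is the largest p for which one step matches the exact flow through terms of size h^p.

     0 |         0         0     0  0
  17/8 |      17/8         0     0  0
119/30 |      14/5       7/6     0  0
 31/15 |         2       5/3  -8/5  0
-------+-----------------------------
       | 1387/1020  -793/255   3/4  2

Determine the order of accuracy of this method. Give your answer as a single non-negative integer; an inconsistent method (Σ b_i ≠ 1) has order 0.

2

b = (1387/1020, -793/255, 3/4, 2)
c = (0, 17/8, 119/30, 31/15)
Ac = (0, 0, 119/48, -561/200)
Σ b_i: 1387/1020·1 + (-793/255)·1 + 3/4·1 + 2·1 = 1 ✓
b·c: (-793/255)·17/8 + 3/4·119/30 + 2·31/15 = 1/2 ✓
b·c²: (-793/255)·289/64 + 3/4·14161/900 + 2·961/225 = 3629/576 ≠ 1/3 ⇒ order 2.
b·Ac: 3/4·119/48 + 2·(-561/200) = -6001/1600 ≠ 1/6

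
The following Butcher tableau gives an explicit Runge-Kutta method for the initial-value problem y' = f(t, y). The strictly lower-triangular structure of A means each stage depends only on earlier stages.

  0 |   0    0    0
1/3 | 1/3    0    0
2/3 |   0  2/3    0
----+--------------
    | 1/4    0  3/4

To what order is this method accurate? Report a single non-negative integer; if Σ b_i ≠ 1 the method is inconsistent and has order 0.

b = (1/4, 0, 3/4)
c = (0, 1/3, 2/3)
Ac = (0, 0, 2/9)
Σ b_i: 1/4·1 + 3/4·1 = 1 ✓
b·c: 3/4·2/3 = 1/2 ✓
b·c²: 3/4·4/9 = 1/3 ✓
b·Ac: 3/4·2/9 = 1/6 ✓; 3 stages ⇒ order 3.

3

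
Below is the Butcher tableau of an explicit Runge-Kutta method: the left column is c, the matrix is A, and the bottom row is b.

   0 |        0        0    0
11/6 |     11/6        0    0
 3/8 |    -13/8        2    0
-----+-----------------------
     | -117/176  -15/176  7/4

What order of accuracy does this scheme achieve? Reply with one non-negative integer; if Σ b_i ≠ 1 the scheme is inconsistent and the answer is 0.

b = (-117/176, -15/176, 7/4)
c = (0, 11/6, 3/8)
Ac = (0, 0, 11/3)
Σ b_i: (-117/176)·1 + (-15/176)·1 + 7/4·1 = 1 ✓
b·c: (-15/176)·11/6 + 7/4·3/8 = 1/2 ✓
b·c²: (-15/176)·121/36 + 7/4·9/64 = -31/768 ≠ 1/3 ⇒ order 2.
b·Ac: 7/4·11/3 = 77/12 ≠ 1/6

2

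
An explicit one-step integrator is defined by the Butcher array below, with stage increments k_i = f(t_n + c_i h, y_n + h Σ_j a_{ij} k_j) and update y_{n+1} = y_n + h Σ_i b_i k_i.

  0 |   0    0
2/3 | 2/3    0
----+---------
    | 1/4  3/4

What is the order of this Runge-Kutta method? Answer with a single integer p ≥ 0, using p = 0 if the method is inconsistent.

b = (1/4, 3/4)
c = (0, 2/3)
Σ b_i: 1/4·1 + 3/4·1 = 1 ✓
b·c: 3/4·2/3 = 1/2 ✓; 2 stages ⇒ order 2.

2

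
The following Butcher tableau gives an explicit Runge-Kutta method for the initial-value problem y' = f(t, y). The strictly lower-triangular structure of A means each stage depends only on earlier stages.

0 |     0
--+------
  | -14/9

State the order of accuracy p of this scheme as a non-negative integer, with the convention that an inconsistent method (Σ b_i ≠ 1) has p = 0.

0

b = (-14/9)
c = (0)
Σ b_i: (-14/9)·1 = -14/9 ≠ 1 ⇒ order 0.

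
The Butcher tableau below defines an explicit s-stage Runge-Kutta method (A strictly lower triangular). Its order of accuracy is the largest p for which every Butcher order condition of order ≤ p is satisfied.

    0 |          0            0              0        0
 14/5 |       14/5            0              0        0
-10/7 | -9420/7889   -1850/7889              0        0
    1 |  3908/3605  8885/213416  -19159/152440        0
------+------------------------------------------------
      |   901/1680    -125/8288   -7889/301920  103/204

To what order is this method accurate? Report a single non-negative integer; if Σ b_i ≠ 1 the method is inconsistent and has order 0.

4

b = (901/1680, -125/8288, -7889/301920, 103/204)
c = (0, 14/5, -10/7, 1)
Ac = (0, 0, -740/1127, 61/206)
Σ b_i: 901/1680·1 + (-125/8288)·1 + (-7889/301920)·1 + 103/204·1 = 1 ✓
b·c: (-125/8288)·14/5 + (-7889/301920)·(-10/7) + 103/204·1 = 1/2 ✓
b·c²: (-125/8288)·196/25 + (-7889/301920)·100/49 + 103/204·1 = 1/3 ✓
b·Ac: (-7889/301920)·(-740/1127) + 103/204·61/206 = 1/6 ✓
b·c³: (-125/8288)·2744/125 + (-7889/301920)·(-1000/343) + 103/204·1 = 1/4 ✓
b·(c∘Ac): (-7889/301920)·7400/7889 + 103/204·61/206 = 1/8 ✓
b·Ac²: (-7889/301920)·(-296/161) + 103/204·36/515 = 1/12 ✓
b·A²c: 103/204·17/206 = 1/24 ✓; 4 stages ⇒ order 4.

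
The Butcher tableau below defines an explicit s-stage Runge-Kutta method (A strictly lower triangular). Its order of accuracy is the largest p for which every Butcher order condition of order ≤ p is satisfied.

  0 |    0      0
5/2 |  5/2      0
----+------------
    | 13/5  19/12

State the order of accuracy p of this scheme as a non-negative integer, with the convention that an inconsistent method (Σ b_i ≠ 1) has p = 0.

0

b = (13/5, 19/12)
c = (0, 5/2)
Σ b_i: 13/5·1 + 19/12·1 = 251/60 ≠ 1 ⇒ order 0.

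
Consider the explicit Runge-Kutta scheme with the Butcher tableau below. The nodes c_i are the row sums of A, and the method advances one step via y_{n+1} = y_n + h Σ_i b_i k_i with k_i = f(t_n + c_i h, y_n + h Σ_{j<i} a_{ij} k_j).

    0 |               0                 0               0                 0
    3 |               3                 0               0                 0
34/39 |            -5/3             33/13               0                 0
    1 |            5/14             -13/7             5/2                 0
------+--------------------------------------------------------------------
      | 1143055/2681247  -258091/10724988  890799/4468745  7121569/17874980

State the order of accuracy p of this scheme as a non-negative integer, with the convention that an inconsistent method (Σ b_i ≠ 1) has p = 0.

3

b = (1143055/2681247, -258091/10724988, 890799/4468745, 7121569/17874980)
c = (0, 3, 34/39, 1)
Ac = (0, 0, 99/13, -926/273)
Σ b_i: 1143055/2681247·1 + (-258091/10724988)·1 + 890799/4468745·1 + 7121569/17874980·1 = 1 ✓
b·c: (-258091/10724988)·3 + 890799/4468745·34/39 + 7121569/17874980·1 = 1/2 ✓
b·c²: (-258091/10724988)·9 + 890799/4468745·1156/1521 + 7121569/17874980·1 = 1/3 ✓
b·Ac: 890799/4468745·99/13 + 7121569/17874980·(-926/273) = 1/6 ✓
b·c³: (-258091/10724988)·27 + 890799/4468745·39304/59319 + 7121569/17874980·1 = -24939703/209137266 ≠ 1/4 ⇒ order 3.
b·(c∘Ac): 890799/4468745·1122/169 + 7121569/17874980·(-926/273) = -149909/5362494 ≠ 1/8
b·Ac²: 890799/4468745·297/13 + 7121569/17874980·(-157727/10647) = -563826877/418274532 ≠ 1/12
b·A²c: 7121569/17874980·495/26 = 54233487/7149992 ≠ 1/24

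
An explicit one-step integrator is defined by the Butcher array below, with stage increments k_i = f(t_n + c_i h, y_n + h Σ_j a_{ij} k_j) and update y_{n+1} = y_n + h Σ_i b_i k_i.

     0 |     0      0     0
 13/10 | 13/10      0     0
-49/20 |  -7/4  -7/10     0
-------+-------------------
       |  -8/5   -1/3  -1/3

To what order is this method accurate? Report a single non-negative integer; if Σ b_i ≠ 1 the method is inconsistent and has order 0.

0

b = (-8/5, -1/3, -1/3)
c = (0, 13/10, -49/20)
Ac = (0, 0, -91/100)
Σ b_i: (-8/5)·1 + (-1/3)·1 + (-1/3)·1 = -34/15 ≠ 1 ⇒ order 0.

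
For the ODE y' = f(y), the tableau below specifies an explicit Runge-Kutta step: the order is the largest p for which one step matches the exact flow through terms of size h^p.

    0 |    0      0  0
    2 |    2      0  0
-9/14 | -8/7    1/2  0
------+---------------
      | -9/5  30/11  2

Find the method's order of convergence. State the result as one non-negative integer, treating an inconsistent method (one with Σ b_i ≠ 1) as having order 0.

b = (-9/5, 30/11, 2)
c = (0, 2, -9/14)
Ac = (0, 0, 1)
Σ b_i: (-9/5)·1 + 30/11·1 + 2·1 = 161/55 ≠ 1 ⇒ order 0.

0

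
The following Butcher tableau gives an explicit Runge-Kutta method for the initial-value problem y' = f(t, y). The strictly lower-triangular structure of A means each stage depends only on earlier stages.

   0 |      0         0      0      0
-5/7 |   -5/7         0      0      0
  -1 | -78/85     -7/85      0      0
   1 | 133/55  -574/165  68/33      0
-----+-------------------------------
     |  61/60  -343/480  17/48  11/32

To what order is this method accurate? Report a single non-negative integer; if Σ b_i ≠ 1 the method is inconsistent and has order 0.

4

b = (61/60, -343/480, 17/48, 11/32)
c = (0, -5/7, -1, 1)
Ac = (0, 0, 1/17, 14/33)
Σ b_i: 61/60·1 + (-343/480)·1 + 17/48·1 + 11/32·1 = 1 ✓
b·c: (-343/480)·(-5/7) + 17/48·(-1) + 11/32·1 = 1/2 ✓
b·c²: (-343/480)·25/49 + 17/48·1 + 11/32·1 = 1/3 ✓
b·Ac: 17/48·1/17 + 11/32·14/33 = 1/6 ✓
b·c³: (-343/480)·(-125/343) + 17/48·(-1) + 11/32·1 = 1/4 ✓
b·(c∘Ac): 17/48·(-1/17) + 11/32·14/33 = 1/8 ✓
b·Ac²: 17/48·(-5/119) + 11/32·2/7 = 1/12 ✓
b·A²c: 11/32·4/33 = 1/24 ✓; 4 stages ⇒ order 4.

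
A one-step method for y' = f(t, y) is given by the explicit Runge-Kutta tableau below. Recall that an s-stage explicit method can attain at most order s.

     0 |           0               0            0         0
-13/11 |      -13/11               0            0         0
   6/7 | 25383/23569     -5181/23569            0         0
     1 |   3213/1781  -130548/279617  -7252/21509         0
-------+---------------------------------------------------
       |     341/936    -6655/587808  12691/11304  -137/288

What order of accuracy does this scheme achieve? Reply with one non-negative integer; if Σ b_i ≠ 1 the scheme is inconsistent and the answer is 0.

4

b = (341/936, -6655/587808, 12691/11304, -137/288)
c = (0, -13/11, 6/7, 1)
Ac = (0, 0, 471/1813, 36/137)
Σ b_i: 341/936·1 + (-6655/587808)·1 + 12691/11304·1 + (-137/288)·1 = 1 ✓
b·c: (-6655/587808)·(-13/11) + 12691/11304·6/7 + (-137/288)·1 = 1/2 ✓
b·c²: (-6655/587808)·169/121 + 12691/11304·36/49 + (-137/288)·1 = 1/3 ✓
b·Ac: 12691/11304·471/1813 + (-137/288)·36/137 = 1/6 ✓
b·c³: (-6655/587808)·(-2197/1331) + 12691/11304·216/343 + (-137/288)·1 = 1/4 ✓
b·(c∘Ac): 12691/11304·2826/12691 + (-137/288)·36/137 = 1/8 ✓
b·Ac²: 12691/11304·(-6123/19943) + (-137/288)·(-1356/1507) = 1/12 ✓
b·A²c: (-137/288)·(-12/137) = 1/24 ✓; 4 stages ⇒ order 4.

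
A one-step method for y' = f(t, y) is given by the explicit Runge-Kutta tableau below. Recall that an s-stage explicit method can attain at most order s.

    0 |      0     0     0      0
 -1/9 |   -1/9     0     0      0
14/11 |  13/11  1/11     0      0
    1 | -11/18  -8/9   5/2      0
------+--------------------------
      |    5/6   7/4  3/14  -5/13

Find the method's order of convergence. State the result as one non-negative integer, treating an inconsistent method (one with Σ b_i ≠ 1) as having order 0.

0

b = (5/6, 7/4, 3/14, -5/13)
c = (0, -1/9, 14/11, 1)
Ac = (0, 0, -1/99, 2923/891)
Σ b_i: 5/6·1 + 7/4·1 + 3/14·1 + (-5/13)·1 = 2635/1092 ≠ 1 ⇒ order 0.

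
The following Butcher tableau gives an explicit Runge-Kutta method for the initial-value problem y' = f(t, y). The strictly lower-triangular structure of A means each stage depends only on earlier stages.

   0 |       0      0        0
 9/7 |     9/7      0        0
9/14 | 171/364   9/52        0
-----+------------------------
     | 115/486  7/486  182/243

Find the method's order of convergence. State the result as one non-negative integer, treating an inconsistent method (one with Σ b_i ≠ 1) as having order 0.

3

b = (115/486, 7/486, 182/243)
c = (0, 9/7, 9/14)
Ac = (0, 0, 81/364)
Σ b_i: 115/486·1 + 7/486·1 + 182/243·1 = 1 ✓
b·c: 7/486·9/7 + 182/243·9/14 = 1/2 ✓
b·c²: 7/486·81/49 + 182/243·81/196 = 1/3 ✓
b·Ac: 182/243·81/364 = 1/6 ✓; 3 stages ⇒ order 3.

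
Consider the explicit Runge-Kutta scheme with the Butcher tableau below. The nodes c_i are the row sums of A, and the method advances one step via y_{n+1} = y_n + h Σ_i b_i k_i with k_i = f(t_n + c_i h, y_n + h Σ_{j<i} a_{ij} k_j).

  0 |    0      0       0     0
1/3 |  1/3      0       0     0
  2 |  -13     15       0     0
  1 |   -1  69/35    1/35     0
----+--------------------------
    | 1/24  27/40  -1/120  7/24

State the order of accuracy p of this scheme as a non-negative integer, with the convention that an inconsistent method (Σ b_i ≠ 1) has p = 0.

b = (1/24, 27/40, -1/120, 7/24)
c = (0, 1/3, 2, 1)
Ac = (0, 0, 5, 5/7)
Σ b_i: 1/24·1 + 27/40·1 + (-1/120)·1 + 7/24·1 = 1 ✓
b·c: 27/40·1/3 + (-1/120)·2 + 7/24·1 = 1/2 ✓
b·c²: 27/40·1/9 + (-1/120)·4 + 7/24·1 = 1/3 ✓
b·Ac: (-1/120)·5 + 7/24·5/7 = 1/6 ✓
b·c³: 27/40·1/27 + (-1/120)·8 + 7/24·1 = 1/4 ✓
b·(c∘Ac): (-1/120)·10 + 7/24·5/7 = 1/8 ✓
b·Ac²: (-1/120)·5/3 + 7/24·1/3 = 1/12 ✓
b·A²c: 7/24·1/7 = 1/24 ✓; 4 stages ⇒ order 4.

4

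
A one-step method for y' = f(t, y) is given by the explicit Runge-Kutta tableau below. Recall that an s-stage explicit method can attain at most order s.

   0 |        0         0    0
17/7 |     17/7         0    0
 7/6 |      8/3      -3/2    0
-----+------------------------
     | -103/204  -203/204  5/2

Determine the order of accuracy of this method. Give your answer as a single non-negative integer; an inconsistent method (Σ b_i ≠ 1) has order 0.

2

b = (-103/204, -203/204, 5/2)
c = (0, 17/7, 7/6)
Ac = (0, 0, -51/14)
Σ b_i: (-103/204)·1 + (-203/204)·1 + 5/2·1 = 1 ✓
b·c: (-203/204)·17/7 + 5/2·7/6 = 1/2 ✓
b·c²: (-203/204)·289/49 + 5/2·49/36 = -1243/504 ≠ 1/3 ⇒ order 2.
b·Ac: 5/2·(-51/14) = -255/28 ≠ 1/6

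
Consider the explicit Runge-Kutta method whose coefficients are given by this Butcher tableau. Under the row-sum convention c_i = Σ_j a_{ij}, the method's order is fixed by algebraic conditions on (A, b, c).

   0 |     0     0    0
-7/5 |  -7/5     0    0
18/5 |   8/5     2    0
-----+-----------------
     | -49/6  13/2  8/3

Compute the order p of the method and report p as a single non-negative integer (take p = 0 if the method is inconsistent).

b = (-49/6, 13/2, 8/3)
c = (0, -7/5, 18/5)
Ac = (0, 0, -14/5)
Σ b_i: (-49/6)·1 + 13/2·1 + 8/3·1 = 1 ✓
b·c: 13/2·(-7/5) + 8/3·18/5 = 1/2 ✓
b·c²: 13/2·49/25 + 8/3·324/25 = 473/10 ≠ 1/3 ⇒ order 2.
b·Ac: 8/3·(-14/5) = -112/15 ≠ 1/6

2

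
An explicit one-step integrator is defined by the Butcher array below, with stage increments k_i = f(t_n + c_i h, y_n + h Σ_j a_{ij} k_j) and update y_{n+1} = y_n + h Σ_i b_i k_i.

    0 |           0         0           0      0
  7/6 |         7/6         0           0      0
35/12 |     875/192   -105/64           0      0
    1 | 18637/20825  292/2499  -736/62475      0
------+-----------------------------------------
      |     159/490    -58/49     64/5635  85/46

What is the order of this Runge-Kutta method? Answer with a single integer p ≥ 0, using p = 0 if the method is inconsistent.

4

b = (159/490, -58/49, 64/5635, 85/46)
c = (0, 7/6, 35/12, 1)
Ac = (0, 0, -245/128, 26/255)
Σ b_i: 159/490·1 + (-58/49)·1 + 64/5635·1 + 85/46·1 = 1 ✓
b·c: (-58/49)·7/6 + 64/5635·35/12 + 85/46·1 = 1/2 ✓
b·c²: (-58/49)·49/36 + 64/5635·1225/144 + 85/46·1 = 1/3 ✓
b·Ac: 64/5635·(-245/128) + 85/46·26/255 = 1/6 ✓
b·c³: (-58/49)·343/216 + 64/5635·42875/1728 + 85/46·1 = 1/4 ✓
b·(c∘Ac): 64/5635·(-8575/1536) + 85/46·26/255 = 1/8 ✓
b·Ac²: 64/5635·(-1715/768) + 85/46·1/17 = 1/12 ✓
b·A²c: 85/46·23/1020 = 1/24 ✓; 4 stages ⇒ order 4.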